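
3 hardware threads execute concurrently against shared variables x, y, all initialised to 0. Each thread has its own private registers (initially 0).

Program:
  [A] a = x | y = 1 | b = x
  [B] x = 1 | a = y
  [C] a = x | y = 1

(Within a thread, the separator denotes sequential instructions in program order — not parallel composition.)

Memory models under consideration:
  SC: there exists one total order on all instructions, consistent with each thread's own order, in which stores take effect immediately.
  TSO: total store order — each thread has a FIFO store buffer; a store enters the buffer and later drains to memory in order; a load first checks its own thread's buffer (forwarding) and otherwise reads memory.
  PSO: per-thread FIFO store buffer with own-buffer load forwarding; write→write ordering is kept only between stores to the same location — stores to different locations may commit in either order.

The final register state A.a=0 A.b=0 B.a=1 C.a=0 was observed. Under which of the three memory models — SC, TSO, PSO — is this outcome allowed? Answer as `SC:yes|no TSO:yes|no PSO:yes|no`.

outcome vector order: (A.a,A.b,B.a,C.a)
[SC] allowed = {<0 0 1 0> <0 0 1 1> <0 1 0 0> <0 1 0 1> <0 1 1 0> <0 1 1 1> <1 1 0 0> <1 1 0 1> <1 1 1 0> <1 1 1 1>}
[TSO] allowed = {<0 0 0 0> <0 0 0 1> <0 0 1 0> <0 0 1 1> <0 1 0 0> <0 1 0 1> <0 1 1 0> <0 1 1 1> <1 1 0 0> <1 1 0 1> <1 1 1 0> <1 1 1 1>}
[PSO] allowed = {<0 0 0 0> <0 0 0 1> <0 0 1 0> <0 0 1 1> <0 1 0 0> <0 1 0 1> <0 1 1 0> <0 1 1 1> <1 1 0 0> <1 1 0 1> <1 1 1 0> <1 1 1 1>}
target <0 0 1 0> ∈ {SC,TSO,PSO}

SC:yes TSO:yes PSO:yes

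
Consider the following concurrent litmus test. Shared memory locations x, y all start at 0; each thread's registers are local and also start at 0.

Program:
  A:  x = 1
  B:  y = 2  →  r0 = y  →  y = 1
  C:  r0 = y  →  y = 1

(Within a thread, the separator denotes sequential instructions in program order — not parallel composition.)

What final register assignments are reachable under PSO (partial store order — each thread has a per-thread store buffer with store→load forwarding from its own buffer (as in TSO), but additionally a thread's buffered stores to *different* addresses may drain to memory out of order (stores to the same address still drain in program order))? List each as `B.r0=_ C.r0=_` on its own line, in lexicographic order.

B.r0=1 C.r0=0
B.r0=1 C.r0=2
B.r0=2 C.r0=0
B.r0=2 C.r0=1
B.r0=2 C.r0=2

outcome vector order: (B.r0,C.r0)
|PSO outcomes| = 5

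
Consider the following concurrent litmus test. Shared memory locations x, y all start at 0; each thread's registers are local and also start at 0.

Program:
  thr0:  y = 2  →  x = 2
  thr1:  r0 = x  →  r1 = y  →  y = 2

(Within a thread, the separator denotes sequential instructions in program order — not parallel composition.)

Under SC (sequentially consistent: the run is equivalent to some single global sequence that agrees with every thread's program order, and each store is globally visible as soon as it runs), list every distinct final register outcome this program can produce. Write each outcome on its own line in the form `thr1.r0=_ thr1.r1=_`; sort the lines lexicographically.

thr1.r0=0 thr1.r1=0
thr1.r0=0 thr1.r1=2
thr1.r0=2 thr1.r1=2

outcome vector order: (thr1.r0,thr1.r1)
|SC outcomes| = 3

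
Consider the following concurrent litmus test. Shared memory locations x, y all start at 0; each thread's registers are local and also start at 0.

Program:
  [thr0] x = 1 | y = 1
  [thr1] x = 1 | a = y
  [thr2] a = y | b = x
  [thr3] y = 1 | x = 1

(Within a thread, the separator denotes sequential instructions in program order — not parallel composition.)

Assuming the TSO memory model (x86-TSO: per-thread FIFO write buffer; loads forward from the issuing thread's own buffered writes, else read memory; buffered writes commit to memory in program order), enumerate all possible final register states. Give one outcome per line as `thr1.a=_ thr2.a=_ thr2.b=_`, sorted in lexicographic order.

thr1.a=0 thr2.a=0 thr2.b=0
thr1.a=0 thr2.a=0 thr2.b=1
thr1.a=0 thr2.a=1 thr2.b=0
thr1.a=0 thr2.a=1 thr2.b=1
thr1.a=1 thr2.a=0 thr2.b=0
thr1.a=1 thr2.a=0 thr2.b=1
thr1.a=1 thr2.a=1 thr2.b=0
thr1.a=1 thr2.a=1 thr2.b=1

outcome vector order: (thr1.a,thr2.a,thr2.b)
|TSO outcomes| = 8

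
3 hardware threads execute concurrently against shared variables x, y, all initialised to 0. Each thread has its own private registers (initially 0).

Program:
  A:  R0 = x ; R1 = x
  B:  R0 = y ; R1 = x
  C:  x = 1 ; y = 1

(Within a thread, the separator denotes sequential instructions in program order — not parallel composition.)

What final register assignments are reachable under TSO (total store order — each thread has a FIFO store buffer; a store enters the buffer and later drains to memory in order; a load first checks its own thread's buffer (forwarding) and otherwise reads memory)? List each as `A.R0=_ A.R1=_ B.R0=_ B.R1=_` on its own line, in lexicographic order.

outcome vector order: (A.R0,A.R1,B.R0,B.R1)
|TSO outcomes| = 9

A.R0=0 A.R1=0 B.R0=0 B.R1=0
A.R0=0 A.R1=0 B.R0=0 B.R1=1
A.R0=0 A.R1=0 B.R0=1 B.R1=1
A.R0=0 A.R1=1 B.R0=0 B.R1=0
A.R0=0 A.R1=1 B.R0=0 B.R1=1
A.R0=0 A.R1=1 B.R0=1 B.R1=1
A.R0=1 A.R1=1 B.R0=0 B.R1=0
A.R0=1 A.R1=1 B.R0=0 B.R1=1
A.R0=1 A.R1=1 B.R0=1 B.R1=1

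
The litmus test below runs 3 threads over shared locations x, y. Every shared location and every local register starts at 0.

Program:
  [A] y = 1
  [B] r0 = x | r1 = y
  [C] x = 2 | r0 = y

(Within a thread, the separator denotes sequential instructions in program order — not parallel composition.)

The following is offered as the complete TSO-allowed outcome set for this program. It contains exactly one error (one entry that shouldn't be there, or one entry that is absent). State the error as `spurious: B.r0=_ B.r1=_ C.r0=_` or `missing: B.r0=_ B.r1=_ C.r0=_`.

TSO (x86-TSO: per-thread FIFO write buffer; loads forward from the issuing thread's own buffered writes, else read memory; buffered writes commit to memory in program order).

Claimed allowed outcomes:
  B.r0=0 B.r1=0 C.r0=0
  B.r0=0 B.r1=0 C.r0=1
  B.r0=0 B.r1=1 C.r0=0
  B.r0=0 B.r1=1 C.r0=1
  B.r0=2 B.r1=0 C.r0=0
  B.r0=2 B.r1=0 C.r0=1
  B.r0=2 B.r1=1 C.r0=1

outcome vector order: (B.r0,B.r1,C.r0)
[TSO] allowed = {(0,0,0), (0,0,1), (0,1,0), (0,1,1), (2,0,0), (2,0,1), (2,1,0), (2,1,1)}
TSO∖claimed = {(2,1,0)}

missing: B.r0=2 B.r1=1 C.r0=0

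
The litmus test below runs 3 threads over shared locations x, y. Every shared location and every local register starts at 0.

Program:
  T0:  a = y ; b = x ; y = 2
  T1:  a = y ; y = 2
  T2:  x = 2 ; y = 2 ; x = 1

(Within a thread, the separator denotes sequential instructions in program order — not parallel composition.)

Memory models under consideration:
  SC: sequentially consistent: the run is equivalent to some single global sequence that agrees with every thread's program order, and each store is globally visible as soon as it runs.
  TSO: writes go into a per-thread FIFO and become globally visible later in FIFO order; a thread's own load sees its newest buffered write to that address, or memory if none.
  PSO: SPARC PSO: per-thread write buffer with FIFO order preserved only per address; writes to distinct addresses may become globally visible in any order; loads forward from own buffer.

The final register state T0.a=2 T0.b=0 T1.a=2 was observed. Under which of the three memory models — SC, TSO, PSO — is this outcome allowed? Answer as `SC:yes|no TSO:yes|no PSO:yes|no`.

SC:no TSO:no PSO:yes

outcome vector order: (T0.a,T0.b,T1.a)
SC (11): 000; 002; 010; 012; 020; 022; 200; 210; 212; 220; 222
TSO (11): 000; 002; 010; 012; 020; 022; 200; 210; 212; 220; 222
PSO (12): 000; 002; 010; 012; 020; 022; 200; 202; 210; 212; 220; 222
target 202 ∈ {PSO}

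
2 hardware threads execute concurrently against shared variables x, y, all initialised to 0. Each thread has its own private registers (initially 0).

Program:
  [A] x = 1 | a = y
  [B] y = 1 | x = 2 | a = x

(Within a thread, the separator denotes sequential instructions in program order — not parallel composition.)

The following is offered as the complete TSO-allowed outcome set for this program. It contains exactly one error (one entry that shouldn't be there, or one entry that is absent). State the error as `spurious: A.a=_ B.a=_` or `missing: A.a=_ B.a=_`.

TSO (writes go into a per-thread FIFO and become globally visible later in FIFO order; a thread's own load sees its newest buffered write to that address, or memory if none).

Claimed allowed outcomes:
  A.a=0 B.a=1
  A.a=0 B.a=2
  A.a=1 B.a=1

outcome vector order: (A.a,B.a)
under TSO → 0/1; 0/2; 1/1; 1/2
TSO∖claimed = {1/2}

missing: A.a=1 B.a=2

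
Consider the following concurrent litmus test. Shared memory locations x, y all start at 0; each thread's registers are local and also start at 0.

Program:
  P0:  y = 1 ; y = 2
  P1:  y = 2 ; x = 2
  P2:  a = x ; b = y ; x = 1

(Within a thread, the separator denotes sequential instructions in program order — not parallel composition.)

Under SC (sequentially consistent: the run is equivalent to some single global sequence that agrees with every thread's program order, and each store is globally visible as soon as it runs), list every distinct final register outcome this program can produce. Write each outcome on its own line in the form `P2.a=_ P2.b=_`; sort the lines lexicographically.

outcome vector order: (P2.a,P2.b)
|SC outcomes| = 5

P2.a=0 P2.b=0
P2.a=0 P2.b=1
P2.a=0 P2.b=2
P2.a=2 P2.b=1
P2.a=2 P2.b=2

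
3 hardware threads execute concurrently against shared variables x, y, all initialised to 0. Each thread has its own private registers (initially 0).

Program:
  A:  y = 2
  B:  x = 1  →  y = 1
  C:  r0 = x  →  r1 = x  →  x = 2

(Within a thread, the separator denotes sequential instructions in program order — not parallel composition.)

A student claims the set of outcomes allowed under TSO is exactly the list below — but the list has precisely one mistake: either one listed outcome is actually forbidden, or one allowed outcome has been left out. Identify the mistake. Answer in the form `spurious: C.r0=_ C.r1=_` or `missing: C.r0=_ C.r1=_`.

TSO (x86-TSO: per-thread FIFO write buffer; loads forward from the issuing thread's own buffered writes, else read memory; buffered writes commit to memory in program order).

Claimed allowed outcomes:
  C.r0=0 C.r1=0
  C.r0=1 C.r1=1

missing: C.r0=0 C.r1=1

outcome vector order: (C.r0,C.r1)
[TSO] allowed = {0/0; 0/1; 1/1}
TSO∖claimed = {0/1}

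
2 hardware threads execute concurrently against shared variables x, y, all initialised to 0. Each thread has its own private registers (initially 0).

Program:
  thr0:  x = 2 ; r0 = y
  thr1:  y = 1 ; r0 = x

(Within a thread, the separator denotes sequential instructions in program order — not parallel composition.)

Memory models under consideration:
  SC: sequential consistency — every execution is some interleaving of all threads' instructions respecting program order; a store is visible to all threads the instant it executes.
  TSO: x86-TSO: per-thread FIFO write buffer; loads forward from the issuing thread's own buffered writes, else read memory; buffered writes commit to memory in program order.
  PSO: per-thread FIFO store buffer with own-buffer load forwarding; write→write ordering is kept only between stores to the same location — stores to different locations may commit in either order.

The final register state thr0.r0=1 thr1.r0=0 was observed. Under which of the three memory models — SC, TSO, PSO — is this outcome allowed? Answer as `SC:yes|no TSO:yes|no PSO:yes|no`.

SC:yes TSO:yes PSO:yes

outcome vector order: (thr0.r0,thr1.r0)
under SC → 0/2 1/0 1/2
under TSO → 0/0 0/2 1/0 1/2
under PSO → 0/0 0/2 1/0 1/2
target 1/0 ∈ {SC,TSO,PSO}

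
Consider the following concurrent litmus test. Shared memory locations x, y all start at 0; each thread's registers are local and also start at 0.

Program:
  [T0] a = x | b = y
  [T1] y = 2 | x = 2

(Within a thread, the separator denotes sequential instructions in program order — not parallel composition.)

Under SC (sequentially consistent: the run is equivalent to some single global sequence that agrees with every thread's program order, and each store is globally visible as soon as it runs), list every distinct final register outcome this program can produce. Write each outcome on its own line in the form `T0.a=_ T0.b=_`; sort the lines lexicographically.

T0.a=0 T0.b=0
T0.a=0 T0.b=2
T0.a=2 T0.b=2

outcome vector order: (T0.a,T0.b)
|SC outcomes| = 3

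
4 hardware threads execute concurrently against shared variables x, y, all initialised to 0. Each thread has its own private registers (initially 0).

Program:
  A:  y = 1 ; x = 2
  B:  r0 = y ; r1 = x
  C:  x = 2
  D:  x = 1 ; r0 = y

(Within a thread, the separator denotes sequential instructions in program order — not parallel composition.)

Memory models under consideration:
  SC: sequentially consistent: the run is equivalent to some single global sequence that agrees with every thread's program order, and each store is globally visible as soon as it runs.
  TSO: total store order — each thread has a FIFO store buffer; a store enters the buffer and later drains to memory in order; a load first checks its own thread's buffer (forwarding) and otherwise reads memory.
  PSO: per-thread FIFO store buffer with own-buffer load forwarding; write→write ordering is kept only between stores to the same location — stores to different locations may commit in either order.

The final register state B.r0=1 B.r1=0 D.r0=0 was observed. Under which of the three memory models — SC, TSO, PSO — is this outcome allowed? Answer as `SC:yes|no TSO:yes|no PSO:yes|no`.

outcome vector order: (B.r0,B.r1,D.r0)
SC: 11 outcomes — {<0 0 0>; <0 0 1>; <0 1 0>; <0 1 1>; <0 2 0>; <0 2 1>; <1 0 1>; <1 1 0>; <1 1 1>; <1 2 0>; <1 2 1>}
TSO: 12 outcomes — {<0 0 0>; <0 0 1>; <0 1 0>; <0 1 1>; <0 2 0>; <0 2 1>; <1 0 0>; <1 0 1>; <1 1 0>; <1 1 1>; <1 2 0>; <1 2 1>}
PSO: 12 outcomes — {<0 0 0>; <0 0 1>; <0 1 0>; <0 1 1>; <0 2 0>; <0 2 1>; <1 0 0>; <1 0 1>; <1 1 0>; <1 1 1>; <1 2 0>; <1 2 1>}
target <1 0 0> ∈ {TSO,PSO}

SC:no TSO:yes PSO:yes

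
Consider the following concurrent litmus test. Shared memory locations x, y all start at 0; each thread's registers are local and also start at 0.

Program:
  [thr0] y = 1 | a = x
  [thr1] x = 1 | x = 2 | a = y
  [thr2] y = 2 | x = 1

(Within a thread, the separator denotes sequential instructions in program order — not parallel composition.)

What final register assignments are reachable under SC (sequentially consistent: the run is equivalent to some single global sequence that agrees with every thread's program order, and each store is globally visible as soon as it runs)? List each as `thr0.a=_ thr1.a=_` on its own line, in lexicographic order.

thr0.a=0 thr1.a=1
thr0.a=0 thr1.a=2
thr0.a=1 thr1.a=0
thr0.a=1 thr1.a=1
thr0.a=1 thr1.a=2
thr0.a=2 thr1.a=0
thr0.a=2 thr1.a=1
thr0.a=2 thr1.a=2

outcome vector order: (thr0.a,thr1.a)
|SC outcomes| = 8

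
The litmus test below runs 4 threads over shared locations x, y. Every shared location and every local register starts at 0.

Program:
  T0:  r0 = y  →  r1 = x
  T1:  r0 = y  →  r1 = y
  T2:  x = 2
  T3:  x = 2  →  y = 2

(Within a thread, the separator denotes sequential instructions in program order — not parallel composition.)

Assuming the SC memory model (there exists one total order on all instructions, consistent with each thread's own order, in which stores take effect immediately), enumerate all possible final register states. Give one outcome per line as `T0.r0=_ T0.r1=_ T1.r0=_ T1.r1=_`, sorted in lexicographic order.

T0.r0=0 T0.r1=0 T1.r0=0 T1.r1=0
T0.r0=0 T0.r1=0 T1.r0=0 T1.r1=2
T0.r0=0 T0.r1=0 T1.r0=2 T1.r1=2
T0.r0=0 T0.r1=2 T1.r0=0 T1.r1=0
T0.r0=0 T0.r1=2 T1.r0=0 T1.r1=2
T0.r0=0 T0.r1=2 T1.r0=2 T1.r1=2
T0.r0=2 T0.r1=2 T1.r0=0 T1.r1=0
T0.r0=2 T0.r1=2 T1.r0=0 T1.r1=2
T0.r0=2 T0.r1=2 T1.r0=2 T1.r1=2

outcome vector order: (T0.r0,T0.r1,T1.r0,T1.r1)
|SC outcomes| = 9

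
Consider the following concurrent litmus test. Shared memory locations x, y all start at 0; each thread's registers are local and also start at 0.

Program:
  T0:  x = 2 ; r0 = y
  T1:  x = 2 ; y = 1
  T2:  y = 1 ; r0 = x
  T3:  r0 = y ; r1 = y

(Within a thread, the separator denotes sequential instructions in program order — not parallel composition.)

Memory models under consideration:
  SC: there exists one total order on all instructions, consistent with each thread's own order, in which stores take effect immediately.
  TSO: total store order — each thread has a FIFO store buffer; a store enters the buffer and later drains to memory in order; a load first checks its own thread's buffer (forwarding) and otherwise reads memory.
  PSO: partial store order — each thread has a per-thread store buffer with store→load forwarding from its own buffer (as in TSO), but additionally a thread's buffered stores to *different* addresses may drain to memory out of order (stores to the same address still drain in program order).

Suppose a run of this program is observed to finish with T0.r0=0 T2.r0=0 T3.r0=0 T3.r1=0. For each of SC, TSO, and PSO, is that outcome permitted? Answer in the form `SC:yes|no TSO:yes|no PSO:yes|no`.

SC:no TSO:yes PSO:yes

outcome vector order: (T0.r0,T2.r0,T3.r0,T3.r1)
SC (9): 0/2/0/0, 0/2/0/1, 0/2/1/1, 1/0/0/0, 1/0/0/1, 1/0/1/1, 1/2/0/0, 1/2/0/1, 1/2/1/1
TSO (12): 0/0/0/0, 0/0/0/1, 0/0/1/1, 0/2/0/0, 0/2/0/1, 0/2/1/1, 1/0/0/0, 1/0/0/1, 1/0/1/1, 1/2/0/0, 1/2/0/1, 1/2/1/1
PSO (12): 0/0/0/0, 0/0/0/1, 0/0/1/1, 0/2/0/0, 0/2/0/1, 0/2/1/1, 1/0/0/0, 1/0/0/1, 1/0/1/1, 1/2/0/0, 1/2/0/1, 1/2/1/1
target 0/0/0/0 ∈ {TSO,PSO}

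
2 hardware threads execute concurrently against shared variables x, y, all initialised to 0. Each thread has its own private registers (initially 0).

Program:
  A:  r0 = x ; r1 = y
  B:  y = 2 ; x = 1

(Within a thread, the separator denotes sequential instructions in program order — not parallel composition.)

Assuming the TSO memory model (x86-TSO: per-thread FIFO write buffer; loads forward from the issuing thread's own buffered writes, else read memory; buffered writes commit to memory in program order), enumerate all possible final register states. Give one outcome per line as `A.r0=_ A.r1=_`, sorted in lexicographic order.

outcome vector order: (A.r0,A.r1)
|TSO outcomes| = 3

A.r0=0 A.r1=0
A.r0=0 A.r1=2
A.r0=1 A.r1=2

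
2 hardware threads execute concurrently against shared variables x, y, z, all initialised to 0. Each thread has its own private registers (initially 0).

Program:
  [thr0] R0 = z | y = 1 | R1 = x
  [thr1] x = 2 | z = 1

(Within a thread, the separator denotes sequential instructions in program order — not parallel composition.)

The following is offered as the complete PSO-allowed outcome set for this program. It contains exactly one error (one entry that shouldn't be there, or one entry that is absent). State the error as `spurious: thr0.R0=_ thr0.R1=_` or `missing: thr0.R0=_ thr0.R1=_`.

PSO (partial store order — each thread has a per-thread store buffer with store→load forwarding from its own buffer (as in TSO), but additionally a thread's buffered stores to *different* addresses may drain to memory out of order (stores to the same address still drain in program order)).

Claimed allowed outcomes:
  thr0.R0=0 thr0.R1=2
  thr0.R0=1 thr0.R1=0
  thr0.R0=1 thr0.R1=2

missing: thr0.R0=0 thr0.R1=0

outcome vector order: (thr0.R0,thr0.R1)
PSO: 4 outcomes — {(0,0) (0,2) (1,0) (1,2)}
PSO∖claimed = {(0,0)}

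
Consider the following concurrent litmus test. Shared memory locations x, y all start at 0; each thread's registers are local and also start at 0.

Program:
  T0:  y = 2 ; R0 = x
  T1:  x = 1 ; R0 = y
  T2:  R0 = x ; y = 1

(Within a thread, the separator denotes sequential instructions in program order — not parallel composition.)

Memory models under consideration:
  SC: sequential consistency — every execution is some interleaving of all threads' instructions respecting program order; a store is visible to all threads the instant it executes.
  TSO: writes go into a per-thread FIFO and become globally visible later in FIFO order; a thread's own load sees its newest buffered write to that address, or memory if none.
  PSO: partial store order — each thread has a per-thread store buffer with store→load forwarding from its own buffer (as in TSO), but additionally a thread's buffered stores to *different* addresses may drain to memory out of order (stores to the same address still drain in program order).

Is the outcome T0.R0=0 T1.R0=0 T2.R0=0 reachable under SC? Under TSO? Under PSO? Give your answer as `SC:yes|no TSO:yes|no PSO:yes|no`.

outcome vector order: (T0.R0,T1.R0,T2.R0)
[SC] allowed = {<0 1 0> <0 1 1> <0 2 0> <0 2 1> <1 0 0> <1 0 1> <1 1 0> <1 1 1> <1 2 0> <1 2 1>}
[TSO] allowed = {<0 0 0> <0 0 1> <0 1 0> <0 1 1> <0 2 0> <0 2 1> <1 0 0> <1 0 1> <1 1 0> <1 1 1> <1 2 0> <1 2 1>}
[PSO] allowed = {<0 0 0> <0 0 1> <0 1 0> <0 1 1> <0 2 0> <0 2 1> <1 0 0> <1 0 1> <1 1 0> <1 1 1> <1 2 0> <1 2 1>}
target <0 0 0> ∈ {TSO,PSO}

SC:no TSO:yes PSO:yes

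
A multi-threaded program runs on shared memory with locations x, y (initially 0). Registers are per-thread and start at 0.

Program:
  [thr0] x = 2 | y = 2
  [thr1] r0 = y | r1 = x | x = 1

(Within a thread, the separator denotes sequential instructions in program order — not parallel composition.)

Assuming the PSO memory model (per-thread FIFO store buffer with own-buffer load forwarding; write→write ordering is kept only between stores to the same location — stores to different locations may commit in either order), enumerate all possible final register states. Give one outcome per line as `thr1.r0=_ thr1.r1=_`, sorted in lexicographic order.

outcome vector order: (thr1.r0,thr1.r1)
|PSO outcomes| = 4

thr1.r0=0 thr1.r1=0
thr1.r0=0 thr1.r1=2
thr1.r0=2 thr1.r1=0
thr1.r0=2 thr1.r1=2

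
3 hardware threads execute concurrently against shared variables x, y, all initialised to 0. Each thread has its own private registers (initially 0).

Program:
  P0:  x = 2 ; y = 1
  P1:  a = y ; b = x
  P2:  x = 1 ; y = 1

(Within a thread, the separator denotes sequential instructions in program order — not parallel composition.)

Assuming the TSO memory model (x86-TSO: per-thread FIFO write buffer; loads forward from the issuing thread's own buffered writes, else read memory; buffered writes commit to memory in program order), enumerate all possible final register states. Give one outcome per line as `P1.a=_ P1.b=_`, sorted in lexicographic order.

P1.a=0 P1.b=0
P1.a=0 P1.b=1
P1.a=0 P1.b=2
P1.a=1 P1.b=1
P1.a=1 P1.b=2

outcome vector order: (P1.a,P1.b)
|TSO outcomes| = 5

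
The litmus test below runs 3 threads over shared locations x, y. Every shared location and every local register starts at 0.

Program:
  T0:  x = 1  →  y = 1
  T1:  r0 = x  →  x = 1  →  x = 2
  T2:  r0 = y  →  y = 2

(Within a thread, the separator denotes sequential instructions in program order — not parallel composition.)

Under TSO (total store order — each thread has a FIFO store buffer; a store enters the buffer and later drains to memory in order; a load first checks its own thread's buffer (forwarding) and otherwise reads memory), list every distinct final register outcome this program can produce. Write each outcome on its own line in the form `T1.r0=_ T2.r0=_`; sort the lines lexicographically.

T1.r0=0 T2.r0=0
T1.r0=0 T2.r0=1
T1.r0=1 T2.r0=0
T1.r0=1 T2.r0=1

outcome vector order: (T1.r0,T2.r0)
|TSO outcomes| = 4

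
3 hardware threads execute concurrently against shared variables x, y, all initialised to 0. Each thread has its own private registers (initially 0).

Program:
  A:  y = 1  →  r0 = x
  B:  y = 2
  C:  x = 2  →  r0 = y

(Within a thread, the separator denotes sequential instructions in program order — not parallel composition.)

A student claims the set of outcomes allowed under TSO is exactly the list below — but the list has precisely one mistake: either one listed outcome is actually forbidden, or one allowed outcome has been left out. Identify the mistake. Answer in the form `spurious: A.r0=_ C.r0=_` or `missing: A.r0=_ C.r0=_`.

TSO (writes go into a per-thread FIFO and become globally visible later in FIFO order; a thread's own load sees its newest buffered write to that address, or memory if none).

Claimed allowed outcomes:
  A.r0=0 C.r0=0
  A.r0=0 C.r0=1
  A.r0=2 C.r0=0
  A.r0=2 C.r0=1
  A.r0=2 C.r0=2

outcome vector order: (A.r0,C.r0)
under TSO → 00; 01; 02; 20; 21; 22
TSO∖claimed = {02}

missing: A.r0=0 C.r0=2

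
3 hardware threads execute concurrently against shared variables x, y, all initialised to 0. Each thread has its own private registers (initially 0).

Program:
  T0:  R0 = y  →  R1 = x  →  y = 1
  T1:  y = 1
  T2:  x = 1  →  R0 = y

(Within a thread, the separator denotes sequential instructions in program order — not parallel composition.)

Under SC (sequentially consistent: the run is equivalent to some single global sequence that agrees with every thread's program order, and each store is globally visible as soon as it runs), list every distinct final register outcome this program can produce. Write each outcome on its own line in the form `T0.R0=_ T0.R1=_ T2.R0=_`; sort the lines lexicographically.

outcome vector order: (T0.R0,T0.R1,T2.R0)
|SC outcomes| = 7

T0.R0=0 T0.R1=0 T2.R0=0
T0.R0=0 T0.R1=0 T2.R0=1
T0.R0=0 T0.R1=1 T2.R0=0
T0.R0=0 T0.R1=1 T2.R0=1
T0.R0=1 T0.R1=0 T2.R0=1
T0.R0=1 T0.R1=1 T2.R0=0
T0.R0=1 T0.R1=1 T2.R0=1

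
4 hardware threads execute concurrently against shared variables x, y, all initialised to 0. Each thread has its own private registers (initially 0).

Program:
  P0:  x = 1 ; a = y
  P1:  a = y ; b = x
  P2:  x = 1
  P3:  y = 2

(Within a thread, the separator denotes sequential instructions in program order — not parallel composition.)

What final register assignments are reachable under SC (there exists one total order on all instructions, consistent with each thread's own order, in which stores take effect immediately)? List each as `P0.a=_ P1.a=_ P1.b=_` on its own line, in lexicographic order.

P0.a=0 P1.a=0 P1.b=0
P0.a=0 P1.a=0 P1.b=1
P0.a=0 P1.a=2 P1.b=1
P0.a=2 P1.a=0 P1.b=0
P0.a=2 P1.a=0 P1.b=1
P0.a=2 P1.a=2 P1.b=0
P0.a=2 P1.a=2 P1.b=1

outcome vector order: (P0.a,P1.a,P1.b)
|SC outcomes| = 7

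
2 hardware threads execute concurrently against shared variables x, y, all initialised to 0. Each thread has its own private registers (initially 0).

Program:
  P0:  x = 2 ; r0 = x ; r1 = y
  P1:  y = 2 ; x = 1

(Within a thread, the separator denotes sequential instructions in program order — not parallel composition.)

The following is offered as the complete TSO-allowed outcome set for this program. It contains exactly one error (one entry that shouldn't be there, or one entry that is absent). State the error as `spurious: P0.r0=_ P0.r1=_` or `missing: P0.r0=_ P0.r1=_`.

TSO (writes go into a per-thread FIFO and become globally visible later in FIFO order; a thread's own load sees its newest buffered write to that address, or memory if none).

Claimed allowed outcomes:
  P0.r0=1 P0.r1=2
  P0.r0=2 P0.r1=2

missing: P0.r0=2 P0.r1=0

outcome vector order: (P0.r0,P0.r1)
[TSO] allowed = {(1,2), (2,0), (2,2)}
TSO∖claimed = {(2,0)}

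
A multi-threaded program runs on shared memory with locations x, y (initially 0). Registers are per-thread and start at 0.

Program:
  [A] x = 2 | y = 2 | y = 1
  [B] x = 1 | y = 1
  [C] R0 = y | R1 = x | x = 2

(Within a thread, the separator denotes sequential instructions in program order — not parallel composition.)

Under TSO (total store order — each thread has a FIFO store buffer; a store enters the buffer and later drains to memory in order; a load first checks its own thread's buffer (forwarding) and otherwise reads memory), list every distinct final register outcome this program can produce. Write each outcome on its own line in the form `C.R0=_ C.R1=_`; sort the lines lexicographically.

outcome vector order: (C.R0,C.R1)
|TSO outcomes| = 7

C.R0=0 C.R1=0
C.R0=0 C.R1=1
C.R0=0 C.R1=2
C.R0=1 C.R1=1
C.R0=1 C.R1=2
C.R0=2 C.R1=1
C.R0=2 C.R1=2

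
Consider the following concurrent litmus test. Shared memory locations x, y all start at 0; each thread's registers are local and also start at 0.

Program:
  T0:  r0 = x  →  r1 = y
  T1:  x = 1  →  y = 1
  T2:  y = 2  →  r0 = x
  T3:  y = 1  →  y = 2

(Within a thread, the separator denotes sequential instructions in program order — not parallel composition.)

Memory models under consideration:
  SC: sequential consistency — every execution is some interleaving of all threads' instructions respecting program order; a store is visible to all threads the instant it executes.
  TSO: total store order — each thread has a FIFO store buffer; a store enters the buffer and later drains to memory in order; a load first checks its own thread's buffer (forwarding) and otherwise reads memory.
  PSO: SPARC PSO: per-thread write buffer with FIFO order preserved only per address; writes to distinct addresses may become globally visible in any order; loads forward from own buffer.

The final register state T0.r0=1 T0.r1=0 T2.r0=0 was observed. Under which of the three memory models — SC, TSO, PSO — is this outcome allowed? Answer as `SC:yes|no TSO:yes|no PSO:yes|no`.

SC:no TSO:yes PSO:yes

outcome vector order: (T0.r0,T0.r1,T2.r0)
under SC → 0/0/0; 0/0/1; 0/1/0; 0/1/1; 0/2/0; 0/2/1; 1/0/1; 1/1/0; 1/1/1; 1/2/0; 1/2/1
under TSO → 0/0/0; 0/0/1; 0/1/0; 0/1/1; 0/2/0; 0/2/1; 1/0/0; 1/0/1; 1/1/0; 1/1/1; 1/2/0; 1/2/1
under PSO → 0/0/0; 0/0/1; 0/1/0; 0/1/1; 0/2/0; 0/2/1; 1/0/0; 1/0/1; 1/1/0; 1/1/1; 1/2/0; 1/2/1
target 1/0/0 ∈ {TSO,PSO}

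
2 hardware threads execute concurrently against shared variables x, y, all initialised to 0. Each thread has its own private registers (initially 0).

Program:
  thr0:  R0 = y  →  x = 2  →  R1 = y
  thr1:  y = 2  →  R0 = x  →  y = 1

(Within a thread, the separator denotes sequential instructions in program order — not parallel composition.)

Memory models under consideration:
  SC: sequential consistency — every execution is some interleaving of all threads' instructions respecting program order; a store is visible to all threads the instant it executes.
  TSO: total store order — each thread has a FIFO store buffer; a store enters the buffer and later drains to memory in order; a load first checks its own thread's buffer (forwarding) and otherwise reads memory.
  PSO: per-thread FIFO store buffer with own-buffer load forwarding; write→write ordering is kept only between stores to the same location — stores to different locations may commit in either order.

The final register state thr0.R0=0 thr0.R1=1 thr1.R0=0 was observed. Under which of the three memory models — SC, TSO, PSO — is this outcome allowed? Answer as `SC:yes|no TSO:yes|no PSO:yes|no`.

SC:yes TSO:yes PSO:yes

outcome vector order: (thr0.R0,thr0.R1,thr1.R0)
SC (10): 002 010 012 020 022 110 210 212 220 222
TSO (11): 000 002 010 012 020 022 110 210 212 220 222
PSO (11): 000 002 010 012 020 022 110 210 212 220 222
target 010 ∈ {SC,TSO,PSO}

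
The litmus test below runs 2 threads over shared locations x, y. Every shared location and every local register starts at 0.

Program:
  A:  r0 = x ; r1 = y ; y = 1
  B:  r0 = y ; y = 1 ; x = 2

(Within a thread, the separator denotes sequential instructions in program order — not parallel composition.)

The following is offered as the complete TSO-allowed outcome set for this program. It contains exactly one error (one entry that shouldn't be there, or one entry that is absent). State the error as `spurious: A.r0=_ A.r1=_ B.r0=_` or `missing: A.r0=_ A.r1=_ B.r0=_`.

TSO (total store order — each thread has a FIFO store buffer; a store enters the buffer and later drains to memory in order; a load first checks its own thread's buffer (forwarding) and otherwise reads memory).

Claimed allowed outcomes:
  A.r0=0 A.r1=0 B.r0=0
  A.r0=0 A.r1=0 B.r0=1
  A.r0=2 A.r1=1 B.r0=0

outcome vector order: (A.r0,A.r1,B.r0)
[TSO] allowed = {0/0/0; 0/0/1; 0/1/0; 2/1/0}
TSO∖claimed = {0/1/0}

missing: A.r0=0 A.r1=1 B.r0=0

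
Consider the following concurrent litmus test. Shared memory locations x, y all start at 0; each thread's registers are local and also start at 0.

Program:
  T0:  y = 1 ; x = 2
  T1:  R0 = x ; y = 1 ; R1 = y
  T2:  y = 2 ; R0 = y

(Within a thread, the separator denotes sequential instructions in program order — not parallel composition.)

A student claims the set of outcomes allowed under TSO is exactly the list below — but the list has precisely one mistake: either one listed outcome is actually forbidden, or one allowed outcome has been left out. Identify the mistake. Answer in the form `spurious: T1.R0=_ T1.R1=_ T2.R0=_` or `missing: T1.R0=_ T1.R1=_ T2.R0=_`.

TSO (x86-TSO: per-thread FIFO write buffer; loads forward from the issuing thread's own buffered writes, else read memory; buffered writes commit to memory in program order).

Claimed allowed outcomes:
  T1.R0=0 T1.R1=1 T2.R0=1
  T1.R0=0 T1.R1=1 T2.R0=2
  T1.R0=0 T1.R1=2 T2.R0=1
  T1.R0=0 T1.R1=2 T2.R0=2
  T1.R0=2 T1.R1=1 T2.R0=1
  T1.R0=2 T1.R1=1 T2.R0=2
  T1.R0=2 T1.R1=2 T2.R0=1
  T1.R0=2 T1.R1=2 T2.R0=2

spurious: T1.R0=2 T1.R1=2 T2.R0=1

outcome vector order: (T1.R0,T1.R1,T2.R0)
TSO: 7 outcomes — {011 012 021 022 211 212 222}
claimed∖TSO = {221}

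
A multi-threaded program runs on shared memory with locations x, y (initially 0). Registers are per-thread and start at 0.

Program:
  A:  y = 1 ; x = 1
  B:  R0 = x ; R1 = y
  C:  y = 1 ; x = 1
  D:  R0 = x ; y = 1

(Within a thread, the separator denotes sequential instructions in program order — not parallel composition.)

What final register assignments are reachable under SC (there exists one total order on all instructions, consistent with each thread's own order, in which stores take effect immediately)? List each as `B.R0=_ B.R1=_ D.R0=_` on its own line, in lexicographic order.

outcome vector order: (B.R0,B.R1,D.R0)
|SC outcomes| = 6

B.R0=0 B.R1=0 D.R0=0
B.R0=0 B.R1=0 D.R0=1
B.R0=0 B.R1=1 D.R0=0
B.R0=0 B.R1=1 D.R0=1
B.R0=1 B.R1=1 D.R0=0
B.R0=1 B.R1=1 D.R0=1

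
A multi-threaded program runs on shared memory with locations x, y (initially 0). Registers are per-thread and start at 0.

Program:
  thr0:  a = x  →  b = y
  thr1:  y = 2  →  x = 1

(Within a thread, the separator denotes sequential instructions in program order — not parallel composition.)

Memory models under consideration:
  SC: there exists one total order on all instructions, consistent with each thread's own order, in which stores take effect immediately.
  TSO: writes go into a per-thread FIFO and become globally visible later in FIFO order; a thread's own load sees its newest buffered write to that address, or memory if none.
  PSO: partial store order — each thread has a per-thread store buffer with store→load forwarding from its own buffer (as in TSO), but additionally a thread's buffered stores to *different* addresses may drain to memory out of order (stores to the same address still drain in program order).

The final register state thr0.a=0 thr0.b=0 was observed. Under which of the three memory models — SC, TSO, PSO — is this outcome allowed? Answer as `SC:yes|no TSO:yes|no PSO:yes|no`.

SC:yes TSO:yes PSO:yes

outcome vector order: (thr0.a,thr0.b)
SC (3): <0 0> <0 2> <1 2>
TSO (3): <0 0> <0 2> <1 2>
PSO (4): <0 0> <0 2> <1 0> <1 2>
target <0 0> ∈ {SC,TSO,PSO}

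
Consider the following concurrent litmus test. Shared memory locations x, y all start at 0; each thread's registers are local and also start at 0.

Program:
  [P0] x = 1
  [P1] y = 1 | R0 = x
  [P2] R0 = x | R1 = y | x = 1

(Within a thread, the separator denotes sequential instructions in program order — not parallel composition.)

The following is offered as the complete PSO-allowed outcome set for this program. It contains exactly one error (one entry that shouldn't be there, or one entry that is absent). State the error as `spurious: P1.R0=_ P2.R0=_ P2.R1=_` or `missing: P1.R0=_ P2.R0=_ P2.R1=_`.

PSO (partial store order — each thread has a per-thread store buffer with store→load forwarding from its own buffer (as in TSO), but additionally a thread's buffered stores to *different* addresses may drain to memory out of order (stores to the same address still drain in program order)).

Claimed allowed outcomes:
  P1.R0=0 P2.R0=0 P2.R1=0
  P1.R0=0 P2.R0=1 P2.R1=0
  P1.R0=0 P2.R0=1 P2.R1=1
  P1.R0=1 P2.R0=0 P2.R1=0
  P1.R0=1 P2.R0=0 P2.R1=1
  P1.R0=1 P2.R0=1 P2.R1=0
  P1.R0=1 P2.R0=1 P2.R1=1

outcome vector order: (P1.R0,P2.R0,P2.R1)
PSO: 8 outcomes — {0/0/0; 0/0/1; 0/1/0; 0/1/1; 1/0/0; 1/0/1; 1/1/0; 1/1/1}
PSO∖claimed = {0/0/1}

missing: P1.R0=0 P2.R0=0 P2.R1=1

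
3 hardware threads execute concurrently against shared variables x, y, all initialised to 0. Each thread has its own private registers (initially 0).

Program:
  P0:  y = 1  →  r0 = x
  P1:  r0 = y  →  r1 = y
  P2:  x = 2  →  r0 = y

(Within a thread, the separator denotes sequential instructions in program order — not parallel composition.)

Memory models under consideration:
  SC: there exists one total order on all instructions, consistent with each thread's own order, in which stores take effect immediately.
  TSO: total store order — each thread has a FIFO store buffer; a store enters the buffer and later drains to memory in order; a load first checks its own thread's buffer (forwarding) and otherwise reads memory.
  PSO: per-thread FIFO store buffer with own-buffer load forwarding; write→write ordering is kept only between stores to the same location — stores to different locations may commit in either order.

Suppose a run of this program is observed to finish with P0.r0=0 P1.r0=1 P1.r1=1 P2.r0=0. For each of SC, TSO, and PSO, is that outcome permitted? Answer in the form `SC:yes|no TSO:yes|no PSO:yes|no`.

outcome vector order: (P0.r0,P1.r0,P1.r1,P2.r0)
SC: 9 outcomes — {(0,0,0,1) (0,0,1,1) (0,1,1,1) (2,0,0,0) (2,0,0,1) (2,0,1,0) (2,0,1,1) (2,1,1,0) (2,1,1,1)}
TSO: 12 outcomes — {(0,0,0,0) (0,0,0,1) (0,0,1,0) (0,0,1,1) (0,1,1,0) (0,1,1,1) (2,0,0,0) (2,0,0,1) (2,0,1,0) (2,0,1,1) (2,1,1,0) (2,1,1,1)}
PSO: 12 outcomes — {(0,0,0,0) (0,0,0,1) (0,0,1,0) (0,0,1,1) (0,1,1,0) (0,1,1,1) (2,0,0,0) (2,0,0,1) (2,0,1,0) (2,0,1,1) (2,1,1,0) (2,1,1,1)}
target (0,1,1,0) ∈ {TSO,PSO}

SC:no TSO:yes PSO:yes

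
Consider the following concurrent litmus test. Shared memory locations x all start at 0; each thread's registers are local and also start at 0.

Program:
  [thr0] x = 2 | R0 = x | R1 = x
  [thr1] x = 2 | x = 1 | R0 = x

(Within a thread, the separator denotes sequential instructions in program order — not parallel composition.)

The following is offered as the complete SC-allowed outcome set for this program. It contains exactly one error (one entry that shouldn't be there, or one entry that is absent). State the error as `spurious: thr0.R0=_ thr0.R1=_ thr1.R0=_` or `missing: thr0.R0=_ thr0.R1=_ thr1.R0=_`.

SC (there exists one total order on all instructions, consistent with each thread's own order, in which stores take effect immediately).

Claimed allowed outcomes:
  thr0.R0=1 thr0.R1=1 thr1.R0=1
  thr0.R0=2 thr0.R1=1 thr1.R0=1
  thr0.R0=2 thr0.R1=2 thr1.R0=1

outcome vector order: (thr0.R0,thr0.R1,thr1.R0)
[SC] allowed = {<1 1 1>; <2 1 1>; <2 2 1>; <2 2 2>}
SC∖claimed = {<2 2 2>}

missing: thr0.R0=2 thr0.R1=2 thr1.R0=2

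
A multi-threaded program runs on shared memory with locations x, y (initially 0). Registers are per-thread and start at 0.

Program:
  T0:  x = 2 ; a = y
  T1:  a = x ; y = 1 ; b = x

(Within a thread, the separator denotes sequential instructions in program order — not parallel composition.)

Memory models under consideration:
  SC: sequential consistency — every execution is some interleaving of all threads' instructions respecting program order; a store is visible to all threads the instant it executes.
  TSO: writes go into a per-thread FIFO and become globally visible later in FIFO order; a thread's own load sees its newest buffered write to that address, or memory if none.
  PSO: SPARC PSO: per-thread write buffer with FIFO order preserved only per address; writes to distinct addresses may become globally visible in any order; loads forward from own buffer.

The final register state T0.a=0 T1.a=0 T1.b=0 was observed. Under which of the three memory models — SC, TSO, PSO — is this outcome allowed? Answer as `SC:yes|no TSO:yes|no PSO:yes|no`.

SC:no TSO:yes PSO:yes

outcome vector order: (T0.a,T1.a,T1.b)
under SC → (0,0,2); (0,2,2); (1,0,0); (1,0,2); (1,2,2)
under TSO → (0,0,0); (0,0,2); (0,2,2); (1,0,0); (1,0,2); (1,2,2)
under PSO → (0,0,0); (0,0,2); (0,2,2); (1,0,0); (1,0,2); (1,2,2)
target (0,0,0) ∈ {TSO,PSO}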